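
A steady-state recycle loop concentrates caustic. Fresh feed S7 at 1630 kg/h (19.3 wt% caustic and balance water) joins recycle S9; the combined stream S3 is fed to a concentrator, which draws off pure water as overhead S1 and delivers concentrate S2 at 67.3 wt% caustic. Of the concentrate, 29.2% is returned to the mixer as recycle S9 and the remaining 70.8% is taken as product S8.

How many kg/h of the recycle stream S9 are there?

192.8 kg/h

Overall caustic balance (none leaves overhead): caustic in fresh feed = caustic in product, i.e. 1630×0.193 = (1−0.292)·S2·0.673.
S2 = 314.59/(0.673×0.708) = 660.23 kg/h.
Recycle S9 = 0.292×660.23 = 192.79 kg/h.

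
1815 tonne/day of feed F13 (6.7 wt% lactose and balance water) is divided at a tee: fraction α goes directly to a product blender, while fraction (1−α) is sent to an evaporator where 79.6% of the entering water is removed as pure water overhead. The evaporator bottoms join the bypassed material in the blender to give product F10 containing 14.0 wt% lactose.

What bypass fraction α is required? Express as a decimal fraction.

0.298

All 1815×0.067 = 121.61 tonne/day of lactose reaches F10, so F10 = 121.61/0.140 = 868.61 tonne/day and vapour = 946.39 tonne/day.
The evaporator receives (1−α)·1815 of feed at 0.933 water and removes 0.796 of that water:
0.796×0.933×(1−α)×1815 = 946.39
(1−α) = 946.39/1347.9 = 0.7021;  α = 0.2979.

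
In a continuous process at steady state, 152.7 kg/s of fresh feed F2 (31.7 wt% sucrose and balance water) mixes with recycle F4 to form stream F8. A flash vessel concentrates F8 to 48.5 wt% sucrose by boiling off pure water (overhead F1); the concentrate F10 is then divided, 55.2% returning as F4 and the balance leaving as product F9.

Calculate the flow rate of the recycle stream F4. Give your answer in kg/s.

123 kg/s

Overall sucrose balance (none leaves overhead): sucrose in fresh feed = sucrose in product, i.e. 152.7×0.317 = (1−0.552)·F10·0.485.
F10 = 48.406/(0.485×0.448) = 222.78 kg/s.
Recycle F4 = 0.552×222.78 = 122.98 kg/s.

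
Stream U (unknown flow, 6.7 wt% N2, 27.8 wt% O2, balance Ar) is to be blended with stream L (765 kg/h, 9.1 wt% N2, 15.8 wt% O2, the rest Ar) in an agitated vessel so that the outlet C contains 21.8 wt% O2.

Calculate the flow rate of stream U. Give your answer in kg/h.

Let U be the unknown flow. Total out = 765 + U.
O2 balance: 120.87 + 0.278·U = 0.218·(765 + U)
(0.278 − 0.218)·U = 0.218×765 − 120.87 = 45.9
U = 45.9 / 0.060 = 765 kg/h

765 kg/h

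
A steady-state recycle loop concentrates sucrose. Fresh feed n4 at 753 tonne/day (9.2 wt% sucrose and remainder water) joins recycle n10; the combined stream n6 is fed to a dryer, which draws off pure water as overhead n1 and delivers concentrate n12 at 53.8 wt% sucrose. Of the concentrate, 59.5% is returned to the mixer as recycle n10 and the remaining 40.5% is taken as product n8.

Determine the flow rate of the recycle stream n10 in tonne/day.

Overall sucrose balance (none leaves overhead): sucrose in fresh feed = sucrose in product, i.e. 753×0.092 = (1−0.595)·n12·0.538.
n12 = 69.276/(0.538×0.405) = 317.94 tonne/day.
Recycle n10 = 0.595×317.94 = 189.17 tonne/day.

189.2 tonne/day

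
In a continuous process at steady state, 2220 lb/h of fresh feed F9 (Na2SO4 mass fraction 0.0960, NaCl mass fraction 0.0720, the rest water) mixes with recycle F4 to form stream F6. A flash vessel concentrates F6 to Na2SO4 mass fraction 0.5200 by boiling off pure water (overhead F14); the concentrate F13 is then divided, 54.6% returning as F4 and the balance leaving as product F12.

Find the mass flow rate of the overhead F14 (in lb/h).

Overall Na2SO4 balance (none leaves overhead): Na2SO4 in fresh feed = Na2SO4 in product, i.e. 2220×0.096 = (1−0.546)·F13·0.520.
F13 = 213.12/(0.520×0.454) = 902.74 lb/h.
Recycle F4 = 0.546×902.74 = 492.9 lb/h.
Combined feed F6 = 2220 + 492.9 = 2712.9 lb/h.
Overhead F14 = F6 − F13 = 2712.9 − 902.74 = 1810.2 lb/h.

1810 lb/h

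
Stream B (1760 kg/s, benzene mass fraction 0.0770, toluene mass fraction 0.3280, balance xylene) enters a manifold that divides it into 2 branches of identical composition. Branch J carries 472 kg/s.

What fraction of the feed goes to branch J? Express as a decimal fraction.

0.268

Fraction to J = 472/1760 = 0.2682.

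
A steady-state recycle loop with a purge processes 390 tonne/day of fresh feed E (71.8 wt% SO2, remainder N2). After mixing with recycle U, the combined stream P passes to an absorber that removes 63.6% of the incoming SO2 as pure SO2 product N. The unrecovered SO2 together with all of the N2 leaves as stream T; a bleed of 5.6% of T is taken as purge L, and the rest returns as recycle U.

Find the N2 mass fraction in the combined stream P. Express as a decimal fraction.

N2 enters only via E and leaves only via the purge: 390×0.282 = 0.056×(N2 in T), and the absorber passes all N2, so N2 in P = N2 in T = 1963.9 tonne/day.
SO2 in P: m_A = 390×0.718 + (1−0.056)·(1−0.636)·m_A, so m_A = 280.02/0.6564 = 426.61 tonne/day.
P = 426.61 + 1963.9 = 2390.5 tonne/day.
N2 fraction in P = 1963.9/2390.5 = 0.8215.

0.8215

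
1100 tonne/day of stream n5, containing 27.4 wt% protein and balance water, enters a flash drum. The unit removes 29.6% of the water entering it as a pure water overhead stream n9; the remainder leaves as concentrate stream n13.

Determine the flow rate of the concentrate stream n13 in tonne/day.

863.6 tonne/day

water entering = 1100×0.726 = 798.6 tonne/day; overhead removed = 0.296×798.6 = 236.39 tonne/day.
Concentrate = 1100 − 236.39 = 863.61 tonne/day.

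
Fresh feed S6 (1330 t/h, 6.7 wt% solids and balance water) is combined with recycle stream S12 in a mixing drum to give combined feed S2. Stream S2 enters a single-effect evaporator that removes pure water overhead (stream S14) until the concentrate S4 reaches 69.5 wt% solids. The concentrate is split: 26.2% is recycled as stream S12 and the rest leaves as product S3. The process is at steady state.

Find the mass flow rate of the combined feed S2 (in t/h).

Overall solids balance (none leaves overhead): solids in fresh feed = solids in product, i.e. 1330×0.067 = (1−0.262)·S4·0.695.
S4 = 89.11/(0.695×0.738) = 173.73 t/h.
Recycle S12 = 0.262×173.73 = 45.518 t/h.
Combined feed S2 = 1330 + 45.518 = 1375.5 t/h.

1376 t/h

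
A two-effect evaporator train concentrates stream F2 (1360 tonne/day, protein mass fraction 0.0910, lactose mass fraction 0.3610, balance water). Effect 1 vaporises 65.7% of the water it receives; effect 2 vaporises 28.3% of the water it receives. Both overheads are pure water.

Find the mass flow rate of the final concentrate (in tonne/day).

water in feed = 1360×0.548 = 745.28 tonne/day.
After stage 1: water left = (1−0.657)×745.28 = 255.63; stream total = 870.35 tonne/day.
After stage 2: water left = (1−0.283)×255.63 = 183.29; final concentrate = 798.01 tonne/day.

798 tonne/day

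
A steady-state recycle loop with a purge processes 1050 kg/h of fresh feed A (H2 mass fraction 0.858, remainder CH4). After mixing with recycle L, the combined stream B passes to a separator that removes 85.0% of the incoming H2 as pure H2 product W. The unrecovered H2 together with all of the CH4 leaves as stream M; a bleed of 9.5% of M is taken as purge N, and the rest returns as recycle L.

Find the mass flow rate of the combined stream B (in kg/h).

2612 kg/h

CH4 enters only via A and leaves only via the purge: 1050×0.142 = 0.095×(CH4 in M), and the separator passes all CH4, so CH4 in B = CH4 in M = 1569.5 kg/h.
H2 in B: m_A = 1050×0.858 + (1−0.095)·(1−0.850)·m_A, so m_A = 900.9/0.8642 = 1042.4 kg/h.
B = 1042.4 + 1569.5 = 2611.9 kg/h.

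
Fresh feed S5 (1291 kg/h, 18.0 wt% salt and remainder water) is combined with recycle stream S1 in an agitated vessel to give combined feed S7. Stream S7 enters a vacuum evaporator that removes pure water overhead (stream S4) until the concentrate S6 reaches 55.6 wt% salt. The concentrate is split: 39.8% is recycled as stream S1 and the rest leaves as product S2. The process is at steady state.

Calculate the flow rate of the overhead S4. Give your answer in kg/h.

873.1 kg/h

Overall salt balance (none leaves overhead): salt in fresh feed = salt in product, i.e. 1291×0.180 = (1−0.398)·S6·0.556.
S6 = 232.38/(0.556×0.602) = 694.27 kg/h.
Recycle S1 = 0.398×694.27 = 276.32 kg/h.
Combined feed S7 = 1291 + 276.32 = 1567.3 kg/h.
Overhead S4 = S7 − S6 = 1567.3 − 694.27 = 873.05 kg/h.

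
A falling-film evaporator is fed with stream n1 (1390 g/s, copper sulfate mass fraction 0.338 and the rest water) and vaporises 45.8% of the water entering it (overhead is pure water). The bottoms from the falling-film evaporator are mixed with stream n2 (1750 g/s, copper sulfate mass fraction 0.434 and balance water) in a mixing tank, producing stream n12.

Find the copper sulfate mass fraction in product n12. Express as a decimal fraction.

0.452

Vapour removed = 0.458×0.662×1390 = 421.44 g/s; concentrate = 968.56 g/s.
copper sulfate reaching the mixer = 469.82 (from concentrate) + 1750×0.434 = 1229.3 g/s.
Product flow = 968.56 + 1750 = 2718.6 g/s; copper sulfate fraction = 0.452.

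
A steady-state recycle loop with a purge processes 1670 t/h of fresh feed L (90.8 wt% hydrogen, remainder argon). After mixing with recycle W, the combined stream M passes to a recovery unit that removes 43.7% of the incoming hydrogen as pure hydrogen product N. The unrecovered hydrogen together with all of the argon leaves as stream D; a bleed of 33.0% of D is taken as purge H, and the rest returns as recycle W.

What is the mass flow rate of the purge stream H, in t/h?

argon enters only via L and leaves only via the purge: 1670×0.092 = 0.330×(argon in D), and the recovery unit passes all argon, so argon in M = argon in D = 465.58 t/h.
hydrogen in M: m_A = 1670×0.908 + (1−0.330)·(1−0.437)·m_A, so m_A = 1516.4/0.6228 = 2434.8 t/h.
D = (1−0.437)×2434.8 + 465.58 = 1836.4 t/h.
Purge H = 0.330×1836.4 = 606 t/h.

606 t/h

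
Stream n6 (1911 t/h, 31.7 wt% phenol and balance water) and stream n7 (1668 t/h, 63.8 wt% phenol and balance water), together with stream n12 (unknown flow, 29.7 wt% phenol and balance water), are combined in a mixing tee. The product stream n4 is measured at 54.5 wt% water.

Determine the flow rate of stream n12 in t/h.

Let n12 be the unknown flow. Total out = 3579 + n12.
water balance: 1909 + 0.703·n12 = 0.545·(3579 + n12)
(0.703 − 0.545)·n12 = 0.545×3579 − 1909 = 41.526
n12 = 41.526 / 0.158 = 262.82 t/h

262.8 t/h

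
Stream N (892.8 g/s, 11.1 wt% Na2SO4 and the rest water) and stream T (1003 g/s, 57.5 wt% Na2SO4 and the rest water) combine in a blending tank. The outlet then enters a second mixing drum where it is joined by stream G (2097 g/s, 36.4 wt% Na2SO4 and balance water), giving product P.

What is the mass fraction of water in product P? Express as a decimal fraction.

0.6396

Overall, product flow = 3992.8 g/s.
water in = 892.8×0.889 + 1003×0.425 + 2097×0.636 = 2553.7 g/s.
water fraction in P = 0.6396.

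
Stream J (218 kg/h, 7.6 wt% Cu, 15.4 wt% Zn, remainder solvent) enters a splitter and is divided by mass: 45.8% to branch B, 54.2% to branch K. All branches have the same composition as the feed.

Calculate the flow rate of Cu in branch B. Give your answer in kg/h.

Branch B total = 0.458×218 = 99.844 kg/h.
Cu in B = 0.076×99.844 = 7.5881 kg/h.

7.588 kg/h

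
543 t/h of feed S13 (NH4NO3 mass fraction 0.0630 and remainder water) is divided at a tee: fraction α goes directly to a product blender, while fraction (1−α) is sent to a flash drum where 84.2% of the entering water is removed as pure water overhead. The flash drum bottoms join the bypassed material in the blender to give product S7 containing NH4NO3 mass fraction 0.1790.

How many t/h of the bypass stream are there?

96.98 t/h

All 543×0.063 = 34.209 t/h of NH4NO3 reaches S7, so S7 = 34.209/0.179 = 191.11 t/h and vapour = 351.89 t/h.
The evaporator receives (1−α)·543 of feed at 0.937 water and removes 0.842 of that water:
0.842×0.937×(1−α)×543 = 351.89
(1−α) = 351.89/428.4 = 0.8214;  α = 0.1786.
Bypass flow = 0.1786×543 = 96.981 t/h.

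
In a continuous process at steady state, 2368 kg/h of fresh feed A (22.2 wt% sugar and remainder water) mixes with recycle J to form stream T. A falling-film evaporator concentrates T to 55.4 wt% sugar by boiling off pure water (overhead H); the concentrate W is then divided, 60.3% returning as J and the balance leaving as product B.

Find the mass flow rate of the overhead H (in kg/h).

1419 kg/h

Overall sugar balance (none leaves overhead): sugar in fresh feed = sugar in product, i.e. 2368×0.222 = (1−0.603)·W·0.554.
W = 525.7/(0.554×0.397) = 2390.2 kg/h.
Recycle J = 0.603×2390.2 = 1441.3 kg/h.
Combined feed T = 2368 + 1441.3 = 3809.3 kg/h.
Overhead H = T − W = 3809.3 − 2390.2 = 1419.1 kg/h.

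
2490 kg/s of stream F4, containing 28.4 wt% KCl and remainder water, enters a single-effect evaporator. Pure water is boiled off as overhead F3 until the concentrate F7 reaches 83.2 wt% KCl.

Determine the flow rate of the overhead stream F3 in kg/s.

KCl is conserved: 2490×0.284 = 707.16 kg/s all reports to the concentrate.
Concentrate = 707.16/(target fraction) = 849.95 kg/s.
Overhead = 2490 − 849.95 = 1640 kg/s.

1640 kg/s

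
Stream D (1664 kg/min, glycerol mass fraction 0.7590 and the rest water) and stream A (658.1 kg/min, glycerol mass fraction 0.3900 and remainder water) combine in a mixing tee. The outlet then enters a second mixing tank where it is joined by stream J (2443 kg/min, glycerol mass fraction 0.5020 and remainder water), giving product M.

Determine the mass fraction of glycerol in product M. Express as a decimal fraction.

0.5763

Overall, product flow = 4765.1 kg/min.
glycerol in = 1664×0.759 + 658.1×0.390 + 2443×0.502 = 2746 kg/min.
glycerol fraction in M = 0.5763.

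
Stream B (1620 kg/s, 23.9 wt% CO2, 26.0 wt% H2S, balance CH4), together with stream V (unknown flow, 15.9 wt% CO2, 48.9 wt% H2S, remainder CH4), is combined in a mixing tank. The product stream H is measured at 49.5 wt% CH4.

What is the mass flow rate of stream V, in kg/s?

67.97 kg/s

Let V be the unknown flow. Total out = 1620 + V.
CH4 balance: 811.62 + 0.352·V = 0.495·(1620 + V)
(0.352 − 0.495)·V = 0.495×1620 − 811.62 = -9.72
V = -9.72 / -0.143 = 67.972 kg/s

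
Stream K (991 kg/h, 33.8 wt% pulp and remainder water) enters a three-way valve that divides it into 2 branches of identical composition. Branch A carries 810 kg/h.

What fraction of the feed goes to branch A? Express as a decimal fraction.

Fraction to A = 810/991 = 0.8174.

0.817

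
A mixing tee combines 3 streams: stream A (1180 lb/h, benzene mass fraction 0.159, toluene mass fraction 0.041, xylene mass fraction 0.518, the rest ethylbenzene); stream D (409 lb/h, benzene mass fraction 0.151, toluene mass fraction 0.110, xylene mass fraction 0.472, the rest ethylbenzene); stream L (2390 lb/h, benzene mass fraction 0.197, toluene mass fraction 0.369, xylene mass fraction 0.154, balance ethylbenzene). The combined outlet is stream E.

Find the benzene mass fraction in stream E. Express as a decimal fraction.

Total flow out = 1180 + 409 + 2390 = 3979 lb/h.
benzene in = 1180×0.159 + 409×0.151 + 2390×0.197 = 720.21 lb/h.
benzene mass fraction in E = 720.21/3979 = 0.181.

0.181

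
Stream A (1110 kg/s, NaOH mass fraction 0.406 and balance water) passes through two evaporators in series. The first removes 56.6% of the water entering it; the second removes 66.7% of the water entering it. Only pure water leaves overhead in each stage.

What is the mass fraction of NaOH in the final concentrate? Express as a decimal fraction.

0.825

water in feed = 1110×0.594 = 659.34 kg/s.
After stage 1: water left = (1−0.566)×659.34 = 286.15; stream total = 736.81 kg/s.
After stage 2: water left = (1−0.667)×286.15 = 95.289; final concentrate = 545.95 kg/s.
NaOH fraction = 450.66/545.95 = 0.825.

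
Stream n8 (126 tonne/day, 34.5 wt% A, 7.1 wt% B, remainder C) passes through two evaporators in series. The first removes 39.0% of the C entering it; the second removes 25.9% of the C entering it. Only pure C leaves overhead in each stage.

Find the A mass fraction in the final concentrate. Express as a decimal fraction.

C in feed = 126×0.584 = 73.584 tonne/day.
After stage 1: C left = (1−0.390)×73.584 = 44.886; stream total = 97.302 tonne/day.
After stage 2: C left = (1−0.259)×44.886 = 33.261; final concentrate = 85.677 tonne/day.
A fraction = 43.47/85.677 = 0.507.

0.507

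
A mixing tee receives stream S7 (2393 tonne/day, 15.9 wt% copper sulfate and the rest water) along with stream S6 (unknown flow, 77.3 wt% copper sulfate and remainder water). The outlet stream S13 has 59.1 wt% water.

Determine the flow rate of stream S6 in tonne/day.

1644 tonne/day

Let S6 be the unknown flow. Total out = 2393 + S6.
water balance: 2012.5 + 0.227·S6 = 0.591·(2393 + S6)
(0.227 − 0.591)·S6 = 0.591×2393 − 2012.5 = -598.25
S6 = -598.25 / -0.364 = 1643.5 tonne/day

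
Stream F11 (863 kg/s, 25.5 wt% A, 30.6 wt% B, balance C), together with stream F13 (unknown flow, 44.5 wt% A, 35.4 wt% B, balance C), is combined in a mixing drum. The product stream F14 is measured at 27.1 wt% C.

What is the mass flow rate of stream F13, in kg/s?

Let F13 be the unknown flow. Total out = 863 + F13.
C balance: 378.86 + 0.201·F13 = 0.271·(863 + F13)
(0.201 − 0.271)·F13 = 0.271×863 − 378.86 = -144.98
F13 = -144.98 / -0.070 = 2071.2 kg/s

2071 kg/s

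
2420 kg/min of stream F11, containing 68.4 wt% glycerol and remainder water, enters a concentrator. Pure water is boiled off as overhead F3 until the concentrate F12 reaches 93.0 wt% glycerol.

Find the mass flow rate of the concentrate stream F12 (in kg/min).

glycerol is conserved: 2420×0.684 = 1655.3 kg/min all reports to the concentrate.
Concentrate = 1655.3/(target fraction) = 1779.9 kg/min.

1780 kg/min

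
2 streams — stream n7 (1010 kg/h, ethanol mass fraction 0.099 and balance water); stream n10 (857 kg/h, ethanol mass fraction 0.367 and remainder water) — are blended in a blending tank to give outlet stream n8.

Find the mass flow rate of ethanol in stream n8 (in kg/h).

414.5 kg/h

ethanol out = ethanol in = 1010×0.099 + 857×0.367 = 414.51 kg/h.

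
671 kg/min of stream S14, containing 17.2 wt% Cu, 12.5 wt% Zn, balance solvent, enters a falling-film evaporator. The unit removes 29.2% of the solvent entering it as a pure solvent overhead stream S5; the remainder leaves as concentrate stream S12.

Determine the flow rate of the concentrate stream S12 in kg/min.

solvent entering = 671×0.703 = 471.71 kg/min; overhead removed = 0.292×471.71 = 137.74 kg/min.
Concentrate = 671 − 137.74 = 533.26 kg/min.

533.3 kg/min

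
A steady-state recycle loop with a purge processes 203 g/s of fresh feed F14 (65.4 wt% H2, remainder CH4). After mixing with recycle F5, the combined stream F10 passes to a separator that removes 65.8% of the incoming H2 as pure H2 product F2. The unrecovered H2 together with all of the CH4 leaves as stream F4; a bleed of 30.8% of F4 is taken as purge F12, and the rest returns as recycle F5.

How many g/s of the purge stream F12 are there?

88.56 g/s

CH4 enters only via F14 and leaves only via the purge: 203×0.346 = 0.308×(CH4 in F4), and the separator passes all CH4, so CH4 in F10 = CH4 in F4 = 228.05 g/s.
H2 in F10: m_A = 203×0.654 + (1−0.308)·(1−0.658)·m_A, so m_A = 132.76/0.7633 = 173.92 g/s.
F4 = (1−0.658)×173.92 + 228.05 = 287.53 g/s.
Purge F12 = 0.308×287.53 = 88.558 g/s.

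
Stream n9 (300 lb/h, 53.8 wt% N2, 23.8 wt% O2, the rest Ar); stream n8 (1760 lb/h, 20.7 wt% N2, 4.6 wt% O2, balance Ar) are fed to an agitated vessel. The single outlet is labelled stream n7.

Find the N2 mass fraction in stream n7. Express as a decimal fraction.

0.2552

Total flow out = 300 + 1760 = 2060 lb/h.
N2 in = 300×0.538 + 1760×0.207 = 525.72 lb/h.
N2 mass fraction in n7 = 525.72/2060 = 0.2552.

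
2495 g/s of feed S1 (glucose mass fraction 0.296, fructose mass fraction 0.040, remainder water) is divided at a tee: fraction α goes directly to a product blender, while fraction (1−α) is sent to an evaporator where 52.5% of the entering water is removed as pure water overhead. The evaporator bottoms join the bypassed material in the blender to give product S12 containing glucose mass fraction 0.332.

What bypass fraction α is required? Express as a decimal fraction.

All 2495×0.296 = 738.52 g/s of glucose reaches S12, so S12 = 738.52/0.332 = 2224.5 g/s and vapour = 270.54 g/s.
The evaporator receives (1−α)·2495 of feed at 0.664 water and removes 0.525 of that water:
0.525×0.664×(1−α)×2495 = 270.54
(1−α) = 270.54/869.76 = 0.3111;  α = 0.6889.

0.689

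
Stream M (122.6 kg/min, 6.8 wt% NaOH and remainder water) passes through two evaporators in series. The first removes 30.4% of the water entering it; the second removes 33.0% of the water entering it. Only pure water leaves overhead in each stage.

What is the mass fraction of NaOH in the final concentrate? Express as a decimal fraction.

water in feed = 122.6×0.932 = 114.26 kg/min.
After stage 1: water left = (1−0.304)×114.26 = 79.527; stream total = 87.864 kg/min.
After stage 2: water left = (1−0.330)×79.527 = 53.283; final concentrate = 61.62 kg/min.
NaOH fraction = 8.3368/61.62 = 0.135.

0.135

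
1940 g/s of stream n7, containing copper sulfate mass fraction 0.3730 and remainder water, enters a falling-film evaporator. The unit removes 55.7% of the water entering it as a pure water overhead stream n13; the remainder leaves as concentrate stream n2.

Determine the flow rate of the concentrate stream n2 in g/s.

1262 g/s

water entering = 1940×0.627 = 1216.4 g/s; overhead removed = 0.557×1216.4 = 677.52 g/s.
Concentrate = 1940 − 677.52 = 1262.5 g/s.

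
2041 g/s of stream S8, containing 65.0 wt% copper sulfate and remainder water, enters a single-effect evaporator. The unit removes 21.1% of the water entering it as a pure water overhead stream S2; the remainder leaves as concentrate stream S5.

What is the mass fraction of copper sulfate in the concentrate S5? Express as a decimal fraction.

0.702

copper sulfate is not removed: 2041×0.650 = 1326.7 g/s of copper sulfate enters S5.
water entering = 2041×0.350 = 714.35 g/s; overhead removed = 0.211×714.35 = 150.73 g/s.
Concentrate = 2041 − 150.73 = 1890.3 g/s.
Mass fraction = 1326.7/1890.3 = 0.702.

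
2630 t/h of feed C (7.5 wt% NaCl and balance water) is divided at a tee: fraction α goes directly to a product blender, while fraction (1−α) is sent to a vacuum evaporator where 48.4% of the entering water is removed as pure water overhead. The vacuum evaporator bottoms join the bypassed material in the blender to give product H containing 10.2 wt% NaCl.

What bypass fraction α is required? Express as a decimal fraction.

0.409

All 2630×0.075 = 197.25 t/h of NaCl reaches H, so H = 197.25/0.102 = 1933.8 t/h and vapour = 696.18 t/h.
The evaporator receives (1−α)·2630 of feed at 0.925 water and removes 0.484 of that water:
0.484×0.925×(1−α)×2630 = 696.18
(1−α) = 696.18/1177.5 = 0.5913;  α = 0.4087.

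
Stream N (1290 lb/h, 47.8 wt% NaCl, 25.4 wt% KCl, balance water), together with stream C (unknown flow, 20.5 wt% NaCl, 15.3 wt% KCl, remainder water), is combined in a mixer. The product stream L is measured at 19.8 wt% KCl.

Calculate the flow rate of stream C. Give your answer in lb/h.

Let C be the unknown flow. Total out = 1290 + C.
KCl balance: 327.66 + 0.153·C = 0.198·(1290 + C)
(0.153 − 0.198)·C = 0.198×1290 − 327.66 = -72.24
C = -72.24 / -0.045 = 1605.3 lb/h

1605 lb/h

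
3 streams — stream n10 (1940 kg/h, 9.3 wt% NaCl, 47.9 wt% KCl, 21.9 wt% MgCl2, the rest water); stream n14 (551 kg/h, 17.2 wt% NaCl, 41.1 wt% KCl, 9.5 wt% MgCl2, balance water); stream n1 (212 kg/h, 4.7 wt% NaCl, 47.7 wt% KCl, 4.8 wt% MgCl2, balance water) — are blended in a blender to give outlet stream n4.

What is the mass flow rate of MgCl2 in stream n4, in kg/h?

487.4 kg/h

MgCl2 out = MgCl2 in = 1940×0.219 + 551×0.095 + 212×0.048 = 487.38 kg/h.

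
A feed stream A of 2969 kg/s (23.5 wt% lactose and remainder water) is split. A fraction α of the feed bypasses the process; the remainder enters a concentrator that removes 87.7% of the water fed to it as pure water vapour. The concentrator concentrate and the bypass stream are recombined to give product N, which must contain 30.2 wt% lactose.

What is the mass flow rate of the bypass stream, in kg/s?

1987 kg/s

All 2969×0.235 = 697.71 kg/s of lactose reaches N, so N = 697.71/0.302 = 2310.3 kg/s and vapour = 658.69 kg/s.
The evaporator receives (1−α)·2969 of feed at 0.765 water and removes 0.877 of that water:
0.877×0.765×(1−α)×2969 = 658.69
(1−α) = 658.69/1991.9 = 0.3307;  α = 0.6693.
Bypass flow = 0.6693×2969 = 1987.2 kg/s.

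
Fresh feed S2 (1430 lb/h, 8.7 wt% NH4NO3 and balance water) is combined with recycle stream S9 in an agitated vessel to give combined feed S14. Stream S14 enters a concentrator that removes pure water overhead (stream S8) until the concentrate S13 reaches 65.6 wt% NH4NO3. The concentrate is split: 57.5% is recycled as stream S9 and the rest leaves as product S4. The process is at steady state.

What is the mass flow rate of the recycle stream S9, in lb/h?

256.6 lb/h

Overall NH4NO3 balance (none leaves overhead): NH4NO3 in fresh feed = NH4NO3 in product, i.e. 1430×0.087 = (1−0.575)·S13·0.656.
S13 = 124.41/(0.656×0.425) = 446.23 lb/h.
Recycle S9 = 0.575×446.23 = 256.58 lb/h.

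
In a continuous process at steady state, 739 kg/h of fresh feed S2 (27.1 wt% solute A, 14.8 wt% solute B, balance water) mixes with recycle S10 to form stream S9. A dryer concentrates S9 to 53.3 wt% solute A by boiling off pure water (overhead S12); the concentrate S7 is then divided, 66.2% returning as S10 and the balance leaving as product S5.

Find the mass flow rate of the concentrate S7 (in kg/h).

1112 kg/h

Overall solute A balance (none leaves overhead): solute A in fresh feed = solute A in product, i.e. 739×0.271 = (1−0.662)·S7·0.533.
S7 = 200.27/(0.533×0.338) = 1111.7 kg/h.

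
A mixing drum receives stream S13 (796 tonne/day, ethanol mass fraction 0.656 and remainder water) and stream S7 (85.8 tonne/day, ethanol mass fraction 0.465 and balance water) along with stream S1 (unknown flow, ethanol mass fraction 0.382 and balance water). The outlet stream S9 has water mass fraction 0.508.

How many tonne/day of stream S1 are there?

1166 tonne/day

Let S1 be the unknown flow. Total out = 881.8 + S1.
water balance: 319.73 + 0.618·S1 = 0.508·(881.8 + S1)
(0.618 − 0.508)·S1 = 0.508×881.8 − 319.73 = 128.23
S1 = 128.23 / 0.110 = 1165.7 tonne/day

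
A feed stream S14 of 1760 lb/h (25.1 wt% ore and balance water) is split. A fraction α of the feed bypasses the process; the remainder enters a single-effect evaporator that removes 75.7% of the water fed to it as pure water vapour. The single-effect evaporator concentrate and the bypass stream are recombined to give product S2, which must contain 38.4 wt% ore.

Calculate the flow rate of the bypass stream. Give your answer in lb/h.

All 1760×0.251 = 441.76 lb/h of ore reaches S2, so S2 = 441.76/0.384 = 1150.4 lb/h and vapour = 609.58 lb/h.
The evaporator receives (1−α)·1760 of feed at 0.749 water and removes 0.757 of that water:
0.757×0.749×(1−α)×1760 = 609.58
(1−α) = 609.58/997.91 = 0.6109;  α = 0.3891.
Bypass flow = 0.3891×1760 = 684.88 lb/h.

684.9 lb/h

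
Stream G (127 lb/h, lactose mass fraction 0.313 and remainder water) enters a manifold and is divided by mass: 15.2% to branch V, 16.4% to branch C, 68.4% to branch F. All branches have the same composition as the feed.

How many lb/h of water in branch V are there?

13.26 lb/h

Branch V total = 0.152×127 = 19.304 lb/h.
water in V = 0.687×19.304 = 13.262 lb/h.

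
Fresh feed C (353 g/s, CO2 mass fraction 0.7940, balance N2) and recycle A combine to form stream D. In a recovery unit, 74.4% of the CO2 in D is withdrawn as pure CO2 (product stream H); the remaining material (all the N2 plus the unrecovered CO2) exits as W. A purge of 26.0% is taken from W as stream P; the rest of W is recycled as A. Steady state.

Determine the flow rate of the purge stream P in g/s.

N2 enters only via C and leaves only via the purge: 353×0.206 = 0.260×(N2 in W), and the recovery unit passes all N2, so N2 in D = N2 in W = 279.68 g/s.
CO2 in D: m_A = 353×0.794 + (1−0.260)·(1−0.744)·m_A, so m_A = 280.28/0.8106 = 345.79 g/s.
W = (1−0.744)×345.79 + 279.68 = 368.21 g/s.
Purge P = 0.260×368.21 = 95.734 g/s.

95.73 g/s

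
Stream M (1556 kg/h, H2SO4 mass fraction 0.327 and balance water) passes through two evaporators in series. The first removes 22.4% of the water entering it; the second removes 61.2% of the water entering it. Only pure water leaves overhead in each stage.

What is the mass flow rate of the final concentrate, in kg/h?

824.1 kg/h

water in feed = 1556×0.673 = 1047.2 kg/h.
After stage 1: water left = (1−0.224)×1047.2 = 812.62; stream total = 1321.4 kg/h.
After stage 2: water left = (1−0.612)×812.62 = 315.3; final concentrate = 824.11 kg/h.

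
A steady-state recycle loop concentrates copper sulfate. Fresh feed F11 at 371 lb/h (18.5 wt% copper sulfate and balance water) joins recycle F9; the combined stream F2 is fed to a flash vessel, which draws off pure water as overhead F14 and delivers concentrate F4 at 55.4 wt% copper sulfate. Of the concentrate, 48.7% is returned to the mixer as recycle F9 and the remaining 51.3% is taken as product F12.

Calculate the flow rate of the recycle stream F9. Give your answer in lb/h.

Overall copper sulfate balance (none leaves overhead): copper sulfate in fresh feed = copper sulfate in product, i.e. 371×0.185 = (1−0.487)·F4·0.554.
F4 = 68.635/(0.554×0.513) = 241.5 lb/h.
Recycle F9 = 0.487×241.5 = 117.61 lb/h.

117.6 lb/h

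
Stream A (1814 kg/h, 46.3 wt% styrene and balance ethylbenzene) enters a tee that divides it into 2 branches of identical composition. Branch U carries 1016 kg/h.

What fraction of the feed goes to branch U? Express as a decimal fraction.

Fraction to U = 1016/1814 = 0.5601.

0.560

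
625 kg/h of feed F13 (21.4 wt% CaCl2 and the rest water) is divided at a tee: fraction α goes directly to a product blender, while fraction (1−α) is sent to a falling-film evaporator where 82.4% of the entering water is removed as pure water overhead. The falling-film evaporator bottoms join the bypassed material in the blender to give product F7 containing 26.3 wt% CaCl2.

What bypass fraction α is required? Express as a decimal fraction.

0.712

All 625×0.214 = 133.75 kg/h of CaCl2 reaches F7, so F7 = 133.75/0.263 = 508.56 kg/h and vapour = 116.44 kg/h.
The evaporator receives (1−α)·625 of feed at 0.786 water and removes 0.824 of that water:
0.824×0.786×(1−α)×625 = 116.44
(1−α) = 116.44/404.79 = 0.2877;  α = 0.7123.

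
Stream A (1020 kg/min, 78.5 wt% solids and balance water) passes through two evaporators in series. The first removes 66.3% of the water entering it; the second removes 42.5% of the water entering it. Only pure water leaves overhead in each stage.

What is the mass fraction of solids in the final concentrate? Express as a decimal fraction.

0.9496

water in feed = 1020×0.215 = 219.3 kg/min.
After stage 1: water left = (1−0.663)×219.3 = 73.904; stream total = 874.6 kg/min.
After stage 2: water left = (1−0.425)×73.904 = 42.495; final concentrate = 843.19 kg/min.
solids fraction = 800.7/843.19 = 0.9496.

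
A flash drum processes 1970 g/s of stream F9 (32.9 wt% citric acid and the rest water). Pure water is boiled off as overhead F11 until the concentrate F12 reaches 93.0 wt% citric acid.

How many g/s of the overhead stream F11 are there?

1273 g/s

citric acid is conserved: 1970×0.329 = 648.13 g/s all reports to the concentrate.
Concentrate = 648.13/(target fraction) = 696.91 g/s.
Overhead = 1970 − 696.91 = 1273.1 g/s.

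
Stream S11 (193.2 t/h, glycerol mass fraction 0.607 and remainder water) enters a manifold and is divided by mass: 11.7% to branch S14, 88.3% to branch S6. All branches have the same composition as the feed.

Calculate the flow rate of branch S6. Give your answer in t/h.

170.6 t/h

Branch S6 flow = 0.883×193.2 = 170.6 t/h.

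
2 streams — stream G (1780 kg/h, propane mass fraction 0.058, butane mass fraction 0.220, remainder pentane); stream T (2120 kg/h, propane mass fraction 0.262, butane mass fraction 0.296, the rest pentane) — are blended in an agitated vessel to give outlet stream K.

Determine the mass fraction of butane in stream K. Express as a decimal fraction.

Total flow out = 1780 + 2120 = 3900 kg/h.
butane in = 1780×0.220 + 2120×0.296 = 1019.1 kg/h.
butane mass fraction in K = 1019.1/3900 = 0.261.

0.261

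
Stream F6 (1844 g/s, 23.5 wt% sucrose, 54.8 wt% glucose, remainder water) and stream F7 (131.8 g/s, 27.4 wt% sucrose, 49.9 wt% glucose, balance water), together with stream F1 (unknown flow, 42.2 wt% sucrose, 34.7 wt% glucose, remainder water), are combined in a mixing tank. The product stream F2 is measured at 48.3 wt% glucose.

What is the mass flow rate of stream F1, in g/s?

896.8 g/s

Let F1 be the unknown flow. Total out = 1975.8 + F1.
glucose balance: 1076.3 + 0.347·F1 = 0.483·(1975.8 + F1)
(0.347 − 0.483)·F1 = 0.483×1975.8 − 1076.3 = -121.97
F1 = -121.97 / -0.136 = 896.83 g/s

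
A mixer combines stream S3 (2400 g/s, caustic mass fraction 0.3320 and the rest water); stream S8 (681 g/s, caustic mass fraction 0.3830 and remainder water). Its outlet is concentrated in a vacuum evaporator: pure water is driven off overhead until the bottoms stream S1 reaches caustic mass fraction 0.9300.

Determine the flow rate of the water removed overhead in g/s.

caustic entering = 2400×0.332 + 681×0.383 = 1057.6 g/s.
All caustic reports to S1, so S1 = 1057.6/0.930 = 1137.2 g/s.
Total feed = 3081 g/s; overhead = 3081 − 1137.2 = 1943.8 g/s.

1944 g/s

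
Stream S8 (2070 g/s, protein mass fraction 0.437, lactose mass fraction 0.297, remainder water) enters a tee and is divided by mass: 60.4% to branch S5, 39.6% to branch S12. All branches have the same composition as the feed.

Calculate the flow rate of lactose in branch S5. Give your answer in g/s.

371.3 g/s

Branch S5 total = 0.604×2070 = 1250.3 g/s.
lactose in S5 = 0.297×1250.3 = 371.33 g/s.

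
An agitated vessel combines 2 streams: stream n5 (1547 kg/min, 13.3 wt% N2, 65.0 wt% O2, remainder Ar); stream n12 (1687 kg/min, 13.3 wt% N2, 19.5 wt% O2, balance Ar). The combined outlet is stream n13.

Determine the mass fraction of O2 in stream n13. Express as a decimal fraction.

Total flow out = 1547 + 1687 = 3234 kg/min.
O2 in = 1547×0.650 + 1687×0.195 = 1334.5 kg/min.
O2 mass fraction in n13 = 1334.5/3234 = 0.4127.

0.4127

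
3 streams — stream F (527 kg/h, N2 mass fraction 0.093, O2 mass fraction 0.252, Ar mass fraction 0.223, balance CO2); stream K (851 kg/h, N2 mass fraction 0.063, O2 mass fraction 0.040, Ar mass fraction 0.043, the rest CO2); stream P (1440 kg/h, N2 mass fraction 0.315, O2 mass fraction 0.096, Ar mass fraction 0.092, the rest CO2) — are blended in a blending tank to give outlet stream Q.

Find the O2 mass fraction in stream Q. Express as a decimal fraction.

Total flow out = 527 + 851 + 1440 = 2818 kg/h.
O2 in = 527×0.252 + 851×0.040 + 1440×0.096 = 305.08 kg/h.
O2 mass fraction in Q = 305.08/2818 = 0.108.

0.108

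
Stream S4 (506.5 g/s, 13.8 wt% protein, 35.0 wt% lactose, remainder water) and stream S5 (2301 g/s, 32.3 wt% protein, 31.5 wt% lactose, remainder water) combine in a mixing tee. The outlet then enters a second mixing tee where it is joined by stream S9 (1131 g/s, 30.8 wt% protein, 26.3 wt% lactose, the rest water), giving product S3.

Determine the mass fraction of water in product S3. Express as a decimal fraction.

Overall, product flow = 3938.5 g/s.
water in = 506.5×0.512 + 2301×0.362 + 1131×0.429 = 1577.5 g/s.
water fraction in S3 = 0.4005.

0.4005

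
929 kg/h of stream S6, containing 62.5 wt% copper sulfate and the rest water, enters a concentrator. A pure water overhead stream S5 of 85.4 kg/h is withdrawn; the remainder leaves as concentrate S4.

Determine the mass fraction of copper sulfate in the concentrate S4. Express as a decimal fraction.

0.688

copper sulfate is not removed: 929×0.625 = 580.62 kg/h of copper sulfate enters S4.
Concentrate = 929 − 85.4 = 843.6 kg/h.
Mass fraction = 580.62/843.6 = 0.688.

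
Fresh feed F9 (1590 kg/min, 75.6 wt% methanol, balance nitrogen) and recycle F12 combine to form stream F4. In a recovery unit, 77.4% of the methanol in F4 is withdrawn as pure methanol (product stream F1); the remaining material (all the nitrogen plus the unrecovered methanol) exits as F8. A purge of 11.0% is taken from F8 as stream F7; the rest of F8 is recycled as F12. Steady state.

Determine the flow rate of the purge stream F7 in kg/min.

nitrogen enters only via F9 and leaves only via the purge: 1590×0.244 = 0.110×(nitrogen in F8), and the recovery unit passes all nitrogen, so nitrogen in F4 = nitrogen in F8 = 3526.9 kg/min.
methanol in F4: m_A = 1590×0.756 + (1−0.110)·(1−0.774)·m_A, so m_A = 1202/0.7989 = 1504.7 kg/min.
F8 = (1−0.774)×1504.7 + 3526.9 = 3867 kg/min.
Purge F7 = 0.110×3867 = 425.37 kg/min.

425.4 kg/min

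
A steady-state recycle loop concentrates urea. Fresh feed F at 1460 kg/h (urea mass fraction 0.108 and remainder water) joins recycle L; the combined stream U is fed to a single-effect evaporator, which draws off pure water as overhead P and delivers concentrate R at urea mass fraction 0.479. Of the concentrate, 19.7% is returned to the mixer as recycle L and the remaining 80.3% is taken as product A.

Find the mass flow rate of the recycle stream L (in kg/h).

Overall urea balance (none leaves overhead): urea in fresh feed = urea in product, i.e. 1460×0.108 = (1−0.197)·R·0.479.
R = 157.68/(0.479×0.803) = 409.94 kg/h.
Recycle L = 0.197×409.94 = 80.759 kg/h.

80.76 kg/h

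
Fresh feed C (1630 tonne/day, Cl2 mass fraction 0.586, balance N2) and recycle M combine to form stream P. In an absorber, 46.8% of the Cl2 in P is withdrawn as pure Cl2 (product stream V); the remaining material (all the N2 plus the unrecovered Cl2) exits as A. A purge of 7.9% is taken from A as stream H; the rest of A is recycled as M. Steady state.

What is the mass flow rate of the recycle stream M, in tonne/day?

8785 tonne/day

N2 enters only via C and leaves only via the purge: 1630×0.414 = 0.079×(N2 in A), and the absorber passes all N2, so N2 in P = N2 in A = 8542 tonne/day.
Cl2 in P: m_A = 1630×0.586 + (1−0.079)·(1−0.468)·m_A, so m_A = 955.18/0.5100 = 1872.8 tonne/day.
A = (1−0.468)×1872.8 + 8542 = 9538.4 tonne/day.
Recycle M = (1−0.079)×9538.4 = 8784.8 tonne/day.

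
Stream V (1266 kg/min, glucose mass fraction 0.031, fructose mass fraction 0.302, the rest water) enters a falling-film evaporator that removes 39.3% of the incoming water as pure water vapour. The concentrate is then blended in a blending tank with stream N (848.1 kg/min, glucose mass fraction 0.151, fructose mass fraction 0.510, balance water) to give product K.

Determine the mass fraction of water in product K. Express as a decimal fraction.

0.449

Vapour removed = 0.393×0.667×1266 = 331.86 kg/min; concentrate = 934.14 kg/min.
water reaching the mixer = 512.56 (from concentrate) + 848.1×0.339 = 800.07 kg/min.
Product flow = 934.14 + 848.1 = 1782.2 kg/min; water fraction = 0.449.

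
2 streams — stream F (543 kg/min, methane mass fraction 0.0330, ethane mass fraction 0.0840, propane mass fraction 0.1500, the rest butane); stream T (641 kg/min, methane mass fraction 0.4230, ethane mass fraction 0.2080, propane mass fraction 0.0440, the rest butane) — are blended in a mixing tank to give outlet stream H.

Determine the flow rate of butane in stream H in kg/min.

butane out = butane in = 543×0.733 + 641×0.325 = 606.34 kg/min.

606.3 kg/min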